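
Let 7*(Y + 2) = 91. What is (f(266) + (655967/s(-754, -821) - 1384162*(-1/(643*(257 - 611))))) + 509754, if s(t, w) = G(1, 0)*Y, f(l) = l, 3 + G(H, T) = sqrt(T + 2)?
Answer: 4245511167992/8763447 - 655967*sqrt(2)/77 ≈ 4.7241e+5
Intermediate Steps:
G(H, T) = -3 + sqrt(2 + T) (G(H, T) = -3 + sqrt(T + 2) = -3 + sqrt(2 + T))
Y = 11 (Y = -2 + (1/7)*91 = -2 + 13 = 11)
s(t, w) = -33 + 11*sqrt(2) (s(t, w) = (-3 + sqrt(2 + 0))*11 = (-3 + sqrt(2))*11 = -33 + 11*sqrt(2))
(f(266) + (655967/s(-754, -821) - 1384162*(-1/(643*(257 - 611))))) + 509754 = (266 + (655967/(-33 + 11*sqrt(2)) - 1384162*(-1/(643*(257 - 611))))) + 509754 = (266 + (655967/(-33 + 11*sqrt(2)) - 1384162/((-354*(-643))))) + 509754 = (266 + (655967/(-33 + 11*sqrt(2)) - 1384162/227622)) + 509754 = (266 + (655967/(-33 + 11*sqrt(2)) - 1384162*1/227622)) + 509754 = (266 + (655967/(-33 + 11*sqrt(2)) - 692081/113811)) + 509754 = (266 + (-692081/113811 + 655967/(-33 + 11*sqrt(2)))) + 509754 = (29581645/113811 + 655967/(-33 + 11*sqrt(2))) + 509754 = 58045194139/113811 + 655967/(-33 + 11*sqrt(2))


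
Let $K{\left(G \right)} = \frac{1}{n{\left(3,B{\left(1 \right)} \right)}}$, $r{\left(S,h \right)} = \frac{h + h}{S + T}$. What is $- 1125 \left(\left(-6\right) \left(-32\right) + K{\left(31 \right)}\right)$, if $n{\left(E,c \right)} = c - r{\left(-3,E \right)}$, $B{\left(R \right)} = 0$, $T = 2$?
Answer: $- \frac{432375}{2} \approx -2.1619 \cdot 10^{5}$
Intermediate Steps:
$r{\left(S,h \right)} = \frac{2 h}{2 + S}$ ($r{\left(S,h \right)} = \frac{h + h}{S + 2} = \frac{2 h}{2 + S}$)
$n{\left(E,c \right)} = c + 2 E$ ($n{\left(E,c \right)} = c - \frac{2 E}{2 - 3} = c - \frac{2 E}{-1} = c - 2 E \left(-1\right) = c - - 2 E = c + 2 E$)
$K{\left(G \right)} = \frac{1}{6}$ ($K{\left(G \right)} = \frac{1}{0 + 2 \cdot 3} = \frac{1}{0 + 6} = \frac{1}{6}$)
$- 1125 \left(\left(-6\right) \left(-32\right) + K{\left(31 \right)}\right) = - 1125 \left(\left(-6\right) \left(-32\right) + \frac{1}{6}\right) = - 1125 \left(192 + \frac{1}{6}\right) = \left(-1125\right) \frac{1153}{6} = - \frac{432375}{2}$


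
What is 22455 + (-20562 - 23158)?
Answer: -21265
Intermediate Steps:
22455 + (-20562 - 23158) = 22455 - 43720 = -21265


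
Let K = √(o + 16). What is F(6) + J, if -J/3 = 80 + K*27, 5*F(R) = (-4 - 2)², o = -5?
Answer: -1164/5 - 81*√11 ≈ -501.45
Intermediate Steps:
F(R) = 36/5 (F(R) = (-4 - 2)²/5 = (⅕)*(-6)² = (⅕)*36 = 36/5)
K = √11 (K = √(-5 + 16) = √11 ≈ 3.3166)
J = -240 - 81*√11 (J = -3*(80 + √11*27) = -3*(80 + 27*√11) = -240 - 81*√11 ≈ -508.65)
F(6) + J = 36/5 + (-240 - 81*√11) = -1164/5 - 81*√11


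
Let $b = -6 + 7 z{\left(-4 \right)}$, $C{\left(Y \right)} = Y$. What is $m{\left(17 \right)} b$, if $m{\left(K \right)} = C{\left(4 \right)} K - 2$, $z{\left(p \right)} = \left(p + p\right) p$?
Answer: $14388$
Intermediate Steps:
$z{\left(p \right)} = 2 p^{2}$ ($z{\left(p \right)} = 2 p p = 2 p^{2}$)
$b = 218$ ($b = -6 + 7 \cdot 2 \left(-4\right)^{2} = -6 + 7 \cdot 2 \cdot 16 = -6 + 7 \cdot 32 = -6 + 224 = 218$)
$m{\left(K \right)} = -2 + 4 K$ ($m{\left(K \right)} = 4 K - 2 = -2 + 4 K$)
$m{\left(17 \right)} b = \left(-2 + 4 \cdot 17\right) 218 = \left(-2 + 68\right) 218 = 66 \cdot 218 = 14388$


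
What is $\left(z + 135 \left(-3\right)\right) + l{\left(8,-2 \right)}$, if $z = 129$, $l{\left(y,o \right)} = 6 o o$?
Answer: $-252$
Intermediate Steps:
$l{\left(y,o \right)} = 6 o^{2}$
$\left(z + 135 \left(-3\right)\right) + l{\left(8,-2 \right)} = \left(129 + 135 \left(-3\right)\right) + 6 \left(-2\right)^{2} = \left(129 - 405\right) + 6 \cdot 4 = -276 + 24 = -252$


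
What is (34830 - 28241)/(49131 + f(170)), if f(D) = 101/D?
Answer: 1120130/8352371 ≈ 0.13411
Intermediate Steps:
(34830 - 28241)/(49131 + f(170)) = (34830 - 28241)/(49131 + 101/170) = 6589/(49131 + 101*(1/170)) = 6589/(49131 + 101/170) = 6589/(8352371/170) = 6589*(170/8352371) = 1120130/8352371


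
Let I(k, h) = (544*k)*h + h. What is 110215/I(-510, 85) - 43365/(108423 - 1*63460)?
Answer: -205520537404/212066325869 ≈ -0.96913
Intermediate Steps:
I(k, h) = h + 544*h*k (I(k, h) = 544*h*k + h = h + 544*h*k)
110215/I(-510, 85) - 43365/(108423 - 1*63460) = 110215/((85*(1 + 544*(-510)))) - 43365/(108423 - 1*63460) = 110215/((85*(1 - 277440))) - 43365/(108423 - 63460) = 110215/((85*(-277439))) - 43365/44963 = 110215/(-23582315) - 43365*1/44963 = 110215*(-1/23582315) - 43365/44963 = -22043/4716463 - 43365/44963 = -205520537404/212066325869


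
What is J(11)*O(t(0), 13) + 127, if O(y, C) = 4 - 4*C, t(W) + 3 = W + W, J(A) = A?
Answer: -401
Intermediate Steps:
t(W) = -3 + 2*W (t(W) = -3 + (W + W) = -3 + 2*W)
J(11)*O(t(0), 13) + 127 = 11*(4 - 4*13) + 127 = 11*(4 - 52) + 127 = 11*(-48) + 127 = -528 + 127 = -401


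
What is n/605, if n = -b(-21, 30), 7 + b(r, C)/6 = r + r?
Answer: 294/605 ≈ 0.48595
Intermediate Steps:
b(r, C) = -42 + 12*r (b(r, C) = -42 + 6*(r + r) = -42 + 6*(2*r) = -42 + 12*r)
n = 294 (n = -(-42 + 12*(-21)) = -(-42 - 252) = -1*(-294) = 294)
n/605 = 294/605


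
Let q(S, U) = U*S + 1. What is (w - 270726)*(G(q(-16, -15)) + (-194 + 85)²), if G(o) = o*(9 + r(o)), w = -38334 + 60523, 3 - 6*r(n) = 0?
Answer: -7043787117/2 ≈ -3.5219e+9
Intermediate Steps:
r(n) = ½ (r(n) = ½ - ⅙*0 = ½ + 0 = ½)
q(S, U) = 1 + S*U (q(S, U) = S*U + 1 = 1 + S*U)
w = 22189
G(o) = 19*o/2 (G(o) = o*(9 + ½) = o*(19/2) = 19*o/2)
(w - 270726)*(G(q(-16, -15)) + (-194 + 85)²) = (22189 - 270726)*(19*(1 - 16*(-15))/2 + (-194 + 85)²) = -248537*(19*(1 + 240)/2 + (-109)²) = -248537*((19/2)*241 + 11881) = -248537*(4579/2 + 11881) = -248537*28341/2 = -7043787117/2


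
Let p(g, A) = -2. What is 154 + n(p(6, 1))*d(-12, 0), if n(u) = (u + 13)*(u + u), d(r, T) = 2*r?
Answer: 1210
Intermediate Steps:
n(u) = 2*u*(13 + u) (n(u) = (13 + u)*(2*u) = 2*u*(13 + u))
154 + n(p(6, 1))*d(-12, 0) = 154 + (2*(-2)*(13 - 2))*(2*(-12)) = 154 + (2*(-2)*11)*(-24) = 154 - 44*(-24) = 154 + 1056 = 1210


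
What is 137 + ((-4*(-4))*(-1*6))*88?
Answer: -8311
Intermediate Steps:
137 + ((-4*(-4))*(-1*6))*88 = 137 + (16*(-6))*88 = 137 - 96*88 = 137 - 8448 = -8311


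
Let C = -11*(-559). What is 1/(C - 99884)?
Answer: -1/93735 ≈ -1.0668e-5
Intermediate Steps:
C = 6149
1/(C - 99884) = 1/(6149 - 99884) = 1/(-93735) = -1/93735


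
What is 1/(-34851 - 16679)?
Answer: -1/51530 ≈ -1.9406e-5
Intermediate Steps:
1/(-34851 - 16679) = 1/(-51530) = -1/51530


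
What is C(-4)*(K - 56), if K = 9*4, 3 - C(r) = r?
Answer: -140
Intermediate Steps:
C(r) = 3 - r
K = 36
C(-4)*(K - 56) = (3 - 1*(-4))*(36 - 56) = (3 + 4)*(-20) = 7*(-20) = -140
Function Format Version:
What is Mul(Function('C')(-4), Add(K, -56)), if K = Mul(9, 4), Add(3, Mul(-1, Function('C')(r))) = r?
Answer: -140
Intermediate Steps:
Function('C')(r) = Add(3, Mul(-1, r))
K = 36
Mul(Function('C')(-4), Add(K, -56)) = Mul(Add(3, Mul(-1, -4)), Add(36, -56)) = Mul(Add(3, 4), -20) = Mul(7, -20) = -140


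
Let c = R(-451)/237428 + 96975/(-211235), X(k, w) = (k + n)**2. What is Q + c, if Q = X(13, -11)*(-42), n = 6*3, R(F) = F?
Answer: -404860537308649/10030620716 ≈ -40362.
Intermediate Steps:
n = 18
X(k, w) = (18 + k)**2 (X(k, w) = (k + 18)**2 = (18 + k)**2)
c = -4623969457/10030620716 (c = -451/237428 + 96975/(-211235) = -451*1/237428 + 96975*(-1/211235) = -451/237428 - 19395/42247 = -4623969457/10030620716 ≈ -0.46099)
Q = -40362 (Q = (18 + 13)**2*(-42) = 31**2*(-42) = 961*(-42) = -40362)
Q + c = -40362 - 4623969457/10030620716 = -404860537308649/10030620716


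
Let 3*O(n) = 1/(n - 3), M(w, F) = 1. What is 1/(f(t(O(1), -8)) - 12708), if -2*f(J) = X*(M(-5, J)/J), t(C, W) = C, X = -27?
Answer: -1/12789 ≈ -7.8192e-5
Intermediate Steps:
O(n) = 1/(3*(-3 + n)) (O(n) = 1/(3*(n - 3)) = 1/(3*(-3 + n)))
f(J) = 27/(2*J) (f(J) = -(-27)*1/J/2 = -(-27)/(2*J) = 27/(2*J))
1/(f(t(O(1), -8)) - 12708) = 1/(27/(2*((1/(3*(-3 + 1))))) - 12708) = 1/(27/(2*(((⅓)/(-2)))) - 12708) = 1/(27/(2*(((⅓)*(-½)))) - 12708) = 1/(27/(2*(-⅙)) - 12708) = 1/((27/2)*(-6) - 12708) = 1/(-81 - 12708) = 1/(-12789) = -1/12789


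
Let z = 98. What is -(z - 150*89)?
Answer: 13252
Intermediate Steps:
-(z - 150*89) = -(98 - 150*89) = -(98 - 13350) = -1*(-13252) = 13252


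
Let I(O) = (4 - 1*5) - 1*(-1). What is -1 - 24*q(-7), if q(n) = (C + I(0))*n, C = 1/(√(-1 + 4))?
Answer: -1 + 56*√3 ≈ 95.995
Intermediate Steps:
I(O) = 0 (I(O) = (4 - 5) + 1 = -1 + 1 = 0)
C = √3/3 (C = 1/(√3) = √3/3 ≈ 0.57735)
q(n) = n*√3/3 (q(n) = (√3/3 + 0)*n = (√3/3)*n = n*√3/3)
-1 - 24*q(-7) = -1 - 8*(-7)*√3 = -1 - (-56)*√3 = -1 + 56*√3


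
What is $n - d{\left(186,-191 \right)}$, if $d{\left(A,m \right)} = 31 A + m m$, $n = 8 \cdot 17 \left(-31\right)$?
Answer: $-46463$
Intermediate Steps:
$n = -4216$ ($n = 136 \left(-31\right) = -4216$)
$d{\left(A,m \right)} = m^{2} + 31 A$ ($d{\left(A,m \right)} = 31 A + m^{2} = m^{2} + 31 A$)
$n - d{\left(186,-191 \right)} = -4216 - \left(\left(-191\right)^{2} + 31 \cdot 186\right) = -4216 - \left(36481 + 5766\right) = -4216 - 42247 = -46463$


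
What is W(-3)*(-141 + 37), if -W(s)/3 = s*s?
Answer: 2808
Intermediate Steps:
W(s) = -3*s² (W(s) = -3*s*s = -3*s²)
W(-3)*(-141 + 37) = (-3*(-3)²)*(-141 + 37) = -3*9*(-104) = -27*(-104) = 2808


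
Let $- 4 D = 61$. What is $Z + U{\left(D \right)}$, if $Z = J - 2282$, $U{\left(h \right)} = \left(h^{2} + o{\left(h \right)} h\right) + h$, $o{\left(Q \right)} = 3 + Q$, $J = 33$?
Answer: $- \frac{14759}{8} \approx -1844.9$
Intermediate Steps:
$D = - \frac{61}{4}$ ($D = \left(- \frac{1}{4}\right) 61 = - \frac{61}{4} \approx -15.25$)
$U{\left(h \right)} = h + h^{2} + h \left(3 + h\right)$ ($U{\left(h \right)} = \left(h^{2} + \left(3 + h\right) h\right) + h = \left(h^{2} + h \left(3 + h\right)\right) + h = h + h^{2} + h \left(3 + h\right)$)
$Z = -2249$ ($Z = 33 - 2282 = -2249$)
$Z + U{\left(D \right)} = -2249 + 2 \left(- \frac{61}{4}\right) \left(2 - \frac{61}{4}\right) = -2249 + 2 \left(- \frac{61}{4}\right) \left(- \frac{53}{4}\right) = -2249 + \frac{3233}{8} = - \frac{14759}{8}$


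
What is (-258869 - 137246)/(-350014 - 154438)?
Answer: 396115/504452 ≈ 0.78524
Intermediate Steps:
(-258869 - 137246)/(-350014 - 154438) = -396115/(-504452) = -396115*(-1/504452) = 396115/504452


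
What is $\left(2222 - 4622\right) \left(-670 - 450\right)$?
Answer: $2688000$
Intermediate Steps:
$\left(2222 - 4622\right) \left(-670 - 450\right) = \left(-2400\right) \left(-1120\right) = 2688000$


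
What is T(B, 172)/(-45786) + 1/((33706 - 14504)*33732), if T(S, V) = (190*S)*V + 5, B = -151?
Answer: 532716148213331/4942765544184 ≈ 107.78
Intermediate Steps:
T(S, V) = 5 + 190*S*V (T(S, V) = 190*S*V + 5 = 5 + 190*S*V)
T(B, 172)/(-45786) + 1/((33706 - 14504)*33732) = (5 + 190*(-151)*172)/(-45786) + 1/((33706 - 14504)*33732) = (5 - 4934680)*(-1/45786) + (1/33732)/19202 = -4934675*(-1/45786) + (1/19202)*(1/33732) = 4934675/45786 + 1/647721864 = 532716148213331/4942765544184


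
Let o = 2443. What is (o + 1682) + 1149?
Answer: 5274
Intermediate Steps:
(o + 1682) + 1149 = (2443 + 1682) + 1149 = 4125 + 1149 = 5274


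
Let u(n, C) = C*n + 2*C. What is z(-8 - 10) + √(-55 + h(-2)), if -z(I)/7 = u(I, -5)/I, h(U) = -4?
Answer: 280/9 + I*√59 ≈ 31.111 + 7.6811*I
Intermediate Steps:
u(n, C) = 2*C + C*n
z(I) = -7*(-10 - 5*I)/I (z(I) = -7*(-5*(2 + I))/I = -7*(-10 - 5*I)/I)
z(-8 - 10) + √(-55 + h(-2)) = (35 + 70/(-8 - 10)) + √(-55 - 4) = (35 + 70/(-18)) + √(-59) = (35 + 70*(-1/18)) + I*√59 = (35 - 35/9) + I*√59 = 280/9 + I*√59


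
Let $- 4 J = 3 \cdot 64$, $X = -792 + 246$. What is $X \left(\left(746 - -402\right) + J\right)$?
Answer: $-600600$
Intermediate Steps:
$X = -546$
$J = -48$ ($J = - \frac{3 \cdot 64}{4} = \left(- \frac{1}{4}\right) 192 = -48$)
$X \left(\left(746 - -402\right) + J\right) = - 546 \left(\left(746 - -402\right) - 48\right) = - 546 \left(\left(746 + 402\right) - 48\right) = - 546 \left(1148 - 48\right) = \left(-546\right) 1100 = -600600$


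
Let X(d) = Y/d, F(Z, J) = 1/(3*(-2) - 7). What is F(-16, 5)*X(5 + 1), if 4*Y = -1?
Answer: 1/312 ≈ 0.0032051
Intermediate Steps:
Y = -¼ (Y = (¼)*(-1) = -¼ ≈ -0.25000)
F(Z, J) = -1/13 (F(Z, J) = 1/(-6 - 7) = 1/(-13) = -1/13)
X(d) = -1/(4*d)
F(-16, 5)*X(5 + 1) = -(-1)/(52*(5 + 1)) = -(-1)/(52*6) = -1/13*(-1/24) = 1/312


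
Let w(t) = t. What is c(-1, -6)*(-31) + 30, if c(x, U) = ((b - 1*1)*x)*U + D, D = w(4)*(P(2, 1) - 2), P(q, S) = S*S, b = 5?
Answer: -590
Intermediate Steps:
P(q, S) = S²
D = -4 (D = 4*(1² - 2) = 4*(1 - 2) = 4*(-1) = -4)
c(x, U) = -4 + 4*U*x (c(x, U) = ((5 - 1*1)*x)*U - 4 = ((5 - 1)*x)*U - 4 = (4*x)*U - 4 = 4*U*x - 4 = -4 + 4*U*x)
c(-1, -6)*(-31) + 30 = (-4 + 4*(-6)*(-1))*(-31) + 30 = (-4 + 24)*(-31) + 30 = 20*(-31) + 30 = -620 + 30 = -590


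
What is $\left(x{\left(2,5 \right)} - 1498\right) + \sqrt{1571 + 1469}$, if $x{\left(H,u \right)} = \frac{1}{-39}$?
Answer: $- \frac{58423}{39} + 4 \sqrt{190} \approx -1442.9$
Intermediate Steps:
$x{\left(H,u \right)} = - \frac{1}{39}$
$\left(x{\left(2,5 \right)} - 1498\right) + \sqrt{1571 + 1469} = \left(- \frac{1}{39} - 1498\right) + \sqrt{1571 + 1469} = - \frac{58423}{39} + \sqrt{3040} = - \frac{58423}{39} + 4 \sqrt{190}$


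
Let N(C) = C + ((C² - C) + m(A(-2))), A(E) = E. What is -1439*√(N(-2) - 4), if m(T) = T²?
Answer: -2878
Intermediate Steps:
N(C) = 4 + C² (N(C) = C + ((C² - C) + (-2)²) = C + ((C² - C) + 4) = C + (4 + C² - C) = 4 + C²)
-1439*√(N(-2) - 4) = -1439*√((4 + (-2)²) - 4) = -1439*√((4 + 4) - 4) = -1439*√(8 - 4) = -1439*√4 = -1439*2 = -2878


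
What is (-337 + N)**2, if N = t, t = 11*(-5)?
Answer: 153664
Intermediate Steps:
t = -55
N = -55
(-337 + N)**2 = (-337 - 55)**2 = (-392)**2 = 153664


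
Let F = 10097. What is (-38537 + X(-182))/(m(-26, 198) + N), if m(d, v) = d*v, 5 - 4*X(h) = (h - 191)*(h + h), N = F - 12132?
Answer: 289915/28732 ≈ 10.090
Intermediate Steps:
N = -2035 (N = 10097 - 12132 = -2035)
X(h) = 5/4 - h*(-191 + h)/2 (X(h) = 5/4 - (h - 191)*(h + h)/4 = 5/4 - (-191 + h)*2*h/4 = 5/4 - h*(-191 + h)/2)
(-38537 + X(-182))/(m(-26, 198) + N) = (-38537 + (5/4 - ½*(-182)² + (191/2)*(-182)))/(-26*198 - 2035) = (-38537 + (5/4 - ½*33124 - 17381))/(-5148 - 2035) = (-38537 + (5/4 - 16562 - 17381))/(-7183) = (-38537 - 135767/4)*(-1/7183) = -289915/4*(-1/7183) = 289915/28732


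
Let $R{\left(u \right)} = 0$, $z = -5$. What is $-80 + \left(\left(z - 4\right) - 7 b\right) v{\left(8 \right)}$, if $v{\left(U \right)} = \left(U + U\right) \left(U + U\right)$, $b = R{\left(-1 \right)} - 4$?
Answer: $4784$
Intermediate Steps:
$b = -4$ ($b = 0 - 4 = -4$)
$v{\left(U \right)} = 4 U^{2}$ ($v{\left(U \right)} = 2 U 2 U = 4 U^{2}$)
$-80 + \left(\left(z - 4\right) - 7 b\right) v{\left(8 \right)} = -80 + \left(\left(-5 - 4\right) - -28\right) 4 \cdot 8^{2} = -80 + \left(\left(-5 - 4\right) + 28\right) 4 \cdot 64 = -80 + \left(-9 + 28\right) 256 = -80 + 19 \cdot 256 = -80 + 4864 = 4784$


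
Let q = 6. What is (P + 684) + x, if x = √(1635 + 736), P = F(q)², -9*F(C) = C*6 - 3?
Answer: 6277/9 + √2371 ≈ 746.14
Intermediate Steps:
F(C) = ⅓ - 2*C/3 (F(C) = -(C*6 - 3)/9 = -(6*C - 3)/9 = -(-3 + 6*C)/9 = ⅓ - 2*C/3)
P = 121/9 (P = (⅓ - ⅔*6)² = (⅓ - 4)² = (-11/3)² = 121/9 ≈ 13.444)
x = √2371 ≈ 48.693
(P + 684) + x = (121/9 + 684) + √2371 = 6277/9 + √2371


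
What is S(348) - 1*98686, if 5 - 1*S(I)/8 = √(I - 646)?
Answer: -98646 - 8*I*√298 ≈ -98646.0 - 138.1*I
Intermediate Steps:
S(I) = 40 - 8*√(-646 + I) (S(I) = 40 - 8*√(I - 646) = 40 - 8*√(-646 + I))
S(348) - 1*98686 = (40 - 8*√(-646 + 348)) - 1*98686 = (40 - 8*I*√298) - 98686 = -98646 - 8*I*√298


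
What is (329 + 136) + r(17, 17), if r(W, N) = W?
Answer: 482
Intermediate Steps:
(329 + 136) + r(17, 17) = (329 + 136) + 17 = 465 + 17 = 482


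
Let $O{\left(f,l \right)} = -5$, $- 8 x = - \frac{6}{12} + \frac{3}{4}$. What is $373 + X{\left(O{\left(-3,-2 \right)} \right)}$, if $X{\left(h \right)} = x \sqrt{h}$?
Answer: $373 - \frac{i \sqrt{5}}{32} \approx 373.0 - 0.069877 i$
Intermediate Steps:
$x = - \frac{1}{32}$ ($x = - \frac{- \frac{6}{12} + \frac{3}{4}}{8} = - \frac{\left(-6\right) \frac{1}{12} + 3 \cdot \frac{1}{4}}{8} = - \frac{- \frac{1}{2} + \frac{3}{4}}{8} = \left(- \frac{1}{8}\right) \frac{1}{4} = - \frac{1}{32} \approx -0.03125$)
$X{\left(h \right)} = - \frac{\sqrt{h}}{32}$
$373 + X{\left(O{\left(-3,-2 \right)} \right)} = 373 - \frac{\sqrt{-5}}{32} = 373 - \frac{i \sqrt{5}}{32}$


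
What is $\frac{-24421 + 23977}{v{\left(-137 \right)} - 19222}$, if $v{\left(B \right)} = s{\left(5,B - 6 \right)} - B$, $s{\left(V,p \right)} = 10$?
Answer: $\frac{444}{19075} \approx 0.023277$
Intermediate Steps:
$v{\left(B \right)} = 10 - B$
$\frac{-24421 + 23977}{v{\left(-137 \right)} - 19222} = \frac{-24421 + 23977}{\left(10 - -137\right) - 19222} = - \frac{444}{\left(10 + 137\right) - 19222} = - \frac{444}{147 - 19222} = - \frac{444}{-19075} = \left(-444\right) \left(- \frac{1}{19075}\right) = \frac{444}{19075}$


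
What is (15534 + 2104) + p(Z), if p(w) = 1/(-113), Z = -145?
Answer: 1993093/113 ≈ 17638.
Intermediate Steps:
p(w) = -1/113
(15534 + 2104) + p(Z) = (15534 + 2104) - 1/113 = 17638 - 1/113 = 1993093/113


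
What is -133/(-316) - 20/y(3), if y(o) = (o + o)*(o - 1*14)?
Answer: 7549/10428 ≈ 0.72392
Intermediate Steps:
y(o) = 2*o*(-14 + o) (y(o) = (2*o)*(o - 14) = (2*o)*(-14 + o) = 2*o*(-14 + o))
-133/(-316) - 20/y(3) = -133/(-316) - 20*1/(6*(-14 + 3)) = -133*(-1/316) - 20/(2*3*(-11)) = 133/316 - 20/(-66) = 133/316 - 20*(-1/66) = 133/316 + 10/33 = 7549/10428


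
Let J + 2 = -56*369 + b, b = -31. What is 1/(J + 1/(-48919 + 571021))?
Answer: -522102/10805945093 ≈ -4.8316e-5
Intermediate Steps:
J = -20697 (J = -2 + (-56*369 - 31) = -2 + (-20664 - 31) = -2 - 20695 = -20697)
1/(J + 1/(-48919 + 571021)) = 1/(-20697 + 1/(-48919 + 571021)) = 1/(-20697 + 1/522102) = 1/(-10805945093/522102) = -522102/10805945093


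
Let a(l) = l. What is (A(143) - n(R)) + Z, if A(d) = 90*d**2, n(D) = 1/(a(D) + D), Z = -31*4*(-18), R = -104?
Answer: 383269537/208 ≈ 1.8426e+6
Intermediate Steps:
Z = 2232 (Z = -124*(-18) = 2232)
n(D) = 1/(2*D) (n(D) = 1/(D + D) = 1/(2*D))
(A(143) - n(R)) + Z = (90*143**2 - 1/(2*(-104))) + 2232 = (90*20449 - (-1)/(2*104)) + 2232 = (1840410 - 1*(-1/208)) + 2232 = (1840410 + 1/208) + 2232 = 382805281/208 + 2232 = 383269537/208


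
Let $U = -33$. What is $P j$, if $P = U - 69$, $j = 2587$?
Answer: $-263874$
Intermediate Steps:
$P = -102$ ($P = -33 - 69 = -102$)
$P j = \left(-102\right) 2587 = -263874$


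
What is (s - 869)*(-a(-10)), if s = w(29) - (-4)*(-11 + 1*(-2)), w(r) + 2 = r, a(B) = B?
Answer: -8940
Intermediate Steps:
w(r) = -2 + r
s = -25 (s = (-2 + 29) - (-4)*(-11 + 1*(-2)) = 27 - (-4)*(-11 - 2) = 27 - (-4)*(-13) = 27 - 1*52 = 27 - 52 = -25)
(s - 869)*(-a(-10)) = (-25 - 869)*(-1*(-10)) = -894*10 = -8940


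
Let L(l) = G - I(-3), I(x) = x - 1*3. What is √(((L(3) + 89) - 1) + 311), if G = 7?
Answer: 2*√103 ≈ 20.298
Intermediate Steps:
I(x) = -3 + x (I(x) = x - 3 = -3 + x)
L(l) = 13 (L(l) = 7 - (-3 - 3) = 7 - 1*(-6) = 7 + 6 = 13)
√(((L(3) + 89) - 1) + 311) = √(((13 + 89) - 1) + 311) = √((102 - 1) + 311) = √(101 + 311) = √412 = 2*√103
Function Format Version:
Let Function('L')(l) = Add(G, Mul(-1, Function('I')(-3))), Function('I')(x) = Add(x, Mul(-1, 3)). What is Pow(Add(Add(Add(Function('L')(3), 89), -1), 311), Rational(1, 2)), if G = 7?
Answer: Mul(2, Pow(103, Rational(1, 2))) ≈ 20.298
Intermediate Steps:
Function('I')(x) = Add(-3, x) (Function('I')(x) = Add(x, -3) = Add(-3, x))
Function('L')(l) = 13 (Function('L')(l) = Add(7, Mul(-1, Add(-3, -3))) = Add(7, Mul(-1, -6)) = Add(7, 6) = 13)
Pow(Add(Add(Add(Function('L')(3), 89), -1), 311), Rational(1, 2)) = Pow(Add(Add(Add(13, 89), -1), 311), Rational(1, 2)) = Pow(Add(Add(102, -1), 311), Rational(1, 2)) = Pow(Add(101, 311), Rational(1, 2)) = Pow(412, Rational(1, 2)) = Mul(2, Pow(103, Rational(1, 2)))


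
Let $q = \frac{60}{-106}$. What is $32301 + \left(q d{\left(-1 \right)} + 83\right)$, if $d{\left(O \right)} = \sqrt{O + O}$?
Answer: $32384 - \frac{30 i \sqrt{2}}{53} \approx 32384.0 - 0.8005 i$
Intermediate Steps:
$d{\left(O \right)} = \sqrt{2} \sqrt{O}$ ($d{\left(O \right)} = \sqrt{2 O} = \sqrt{2} \sqrt{O}$)
$q = - \frac{30}{53}$ ($q = 60 \left(- \frac{1}{106}\right) = - \frac{30}{53} \approx -0.56604$)
$32301 + \left(q d{\left(-1 \right)} + 83\right) = 32301 + \left(- \frac{30 \sqrt{2} \sqrt{-1}}{53} + 83\right) = 32301 + \left(- \frac{30 \sqrt{2} i}{53} + 83\right) = 32301 + \left(- \frac{30 i \sqrt{2}}{53} + 83\right) = 32301 + \left(83 - \frac{30 i \sqrt{2}}{53}\right) = 32384 - \frac{30 i \sqrt{2}}{53}$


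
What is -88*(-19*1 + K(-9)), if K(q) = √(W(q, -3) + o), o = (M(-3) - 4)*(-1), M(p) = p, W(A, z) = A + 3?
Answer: 1584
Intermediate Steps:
W(A, z) = 3 + A
o = 7 (o = (-3 - 4)*(-1) = -7*(-1) = 7)
K(q) = √(10 + q) (K(q) = √((3 + q) + 7) = √(10 + q))
-88*(-19*1 + K(-9)) = -88*(-19*1 + √(10 - 9)) = -88*(-19 + √1) = -88*(-19 + 1) = -88*(-18) = 1584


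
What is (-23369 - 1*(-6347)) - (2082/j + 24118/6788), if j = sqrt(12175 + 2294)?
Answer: -57784727/3394 - 694*sqrt(14469)/4823 ≈ -17043.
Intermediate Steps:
j = sqrt(14469) ≈ 120.29
(-23369 - 1*(-6347)) - (2082/j + 24118/6788) = (-23369 - 1*(-6347)) - (2082/(sqrt(14469)) + 24118/6788) = (-23369 + 6347) - (2082*(sqrt(14469)/14469) + 24118*(1/6788)) = -17022 - (694*sqrt(14469)/4823 + 12059/3394) = -17022 - (12059/3394 + 694*sqrt(14469)/4823) = -17022 + (-12059/3394 - 694*sqrt(14469)/4823) = -57784727/3394 - 694*sqrt(14469)/4823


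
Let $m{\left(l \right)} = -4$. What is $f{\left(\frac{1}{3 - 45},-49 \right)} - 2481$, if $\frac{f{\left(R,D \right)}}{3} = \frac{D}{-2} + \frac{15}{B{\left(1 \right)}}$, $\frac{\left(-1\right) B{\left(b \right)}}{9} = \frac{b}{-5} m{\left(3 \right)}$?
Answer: $- \frac{9655}{4} \approx -2413.8$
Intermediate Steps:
$B{\left(b \right)} = - \frac{36 b}{5}$ ($B{\left(b \right)} = - 9 \frac{b}{-5} \left(-4\right) = - 9 b \left(- \frac{1}{5}\right) \left(-4\right) = - 9 - \frac{b}{5} \left(-4\right) = - 9 \frac{4 b}{5} = - \frac{36 b}{5}$)
$f{\left(R,D \right)} = - \frac{25}{4} - \frac{3 D}{2}$ ($f{\left(R,D \right)} = 3 \left(\frac{D}{-2} + \frac{15}{\left(- \frac{36}{5}\right) 1}\right) = 3 \left(D \left(- \frac{1}{2}\right) + \frac{15}{- \frac{36}{5}}\right) = 3 \left(- \frac{D}{2} + 15 \left(- \frac{5}{36}\right)\right) = 3 \left(- \frac{D}{2} - \frac{25}{12}\right) = 3 \left(- \frac{25}{12} - \frac{D}{2}\right) = - \frac{25}{4} - \frac{3 D}{2}$)
$f{\left(\frac{1}{3 - 45},-49 \right)} - 2481 = \left(- \frac{25}{4} - - \frac{147}{2}\right) - 2481 = \left(- \frac{25}{4} + \frac{147}{2}\right) - 2481 = \frac{269}{4} - 2481 = - \frac{9655}{4}$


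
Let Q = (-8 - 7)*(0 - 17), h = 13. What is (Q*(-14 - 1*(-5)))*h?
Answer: -29835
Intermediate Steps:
Q = 255 (Q = -15*(-17) = 255)
(Q*(-14 - 1*(-5)))*h = (255*(-14 - 1*(-5)))*13 = (255*(-14 + 5))*13 = (255*(-9))*13 = -2295*13 = -29835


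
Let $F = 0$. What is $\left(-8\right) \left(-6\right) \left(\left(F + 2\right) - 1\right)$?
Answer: $48$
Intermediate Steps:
$\left(-8\right) \left(-6\right) \left(\left(F + 2\right) - 1\right) = \left(-8\right) \left(-6\right) \left(\left(0 + 2\right) - 1\right) = 48 \left(2 - 1\right) = 48 \cdot 1 = 48$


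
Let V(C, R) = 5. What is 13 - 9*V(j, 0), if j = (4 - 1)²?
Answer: -32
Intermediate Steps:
j = 9 (j = 3² = 9)
13 - 9*V(j, 0) = 13 - 9*5 = 13 - 45 = -32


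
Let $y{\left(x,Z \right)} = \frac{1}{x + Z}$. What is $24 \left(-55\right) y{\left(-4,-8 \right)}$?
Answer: $110$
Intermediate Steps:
$y{\left(x,Z \right)} = \frac{1}{Z + x}$
$24 \left(-55\right) y{\left(-4,-8 \right)} = \frac{24 \left(-55\right)}{-8 - 4} = - \frac{1320}{-12} = \left(-1320\right) \left(- \frac{1}{12}\right) = 110$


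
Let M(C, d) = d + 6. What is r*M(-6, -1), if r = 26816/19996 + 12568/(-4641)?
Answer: -158570840/23200359 ≈ -6.8348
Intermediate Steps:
M(C, d) = 6 + d
r = -31714168/23200359 (r = 26816*(1/19996) + 12568*(-1/4641) = 6704/4999 - 12568/4641 = -31714168/23200359 ≈ -1.3670)
r*M(-6, -1) = -31714168*(6 - 1)/23200359 = -31714168/23200359*5 = -158570840/23200359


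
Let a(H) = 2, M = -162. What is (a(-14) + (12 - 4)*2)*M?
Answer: -2916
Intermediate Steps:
(a(-14) + (12 - 4)*2)*M = (2 + (12 - 4)*2)*(-162) = (2 + 8*2)*(-162) = (2 + 16)*(-162) = 18*(-162) = -2916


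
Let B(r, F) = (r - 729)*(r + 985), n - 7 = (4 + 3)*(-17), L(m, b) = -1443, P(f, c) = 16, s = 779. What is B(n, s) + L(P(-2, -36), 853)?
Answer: -735636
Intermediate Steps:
n = -112 (n = 7 + (4 + 3)*(-17) = 7 + 7*(-17) = 7 - 119 = -112)
B(r, F) = (-729 + r)*(985 + r)
B(n, s) + L(P(-2, -36), 853) = (-718065 + (-112)² + 256*(-112)) - 1443 = (-718065 + 12544 - 28672) - 1443 = -734193 - 1443 = -735636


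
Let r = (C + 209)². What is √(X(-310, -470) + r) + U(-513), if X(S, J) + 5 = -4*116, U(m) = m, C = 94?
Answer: -513 + 2*√22835 ≈ -210.77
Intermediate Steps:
X(S, J) = -469 (X(S, J) = -5 - 4*116 = -5 - 464 = -469)
r = 91809 (r = (94 + 209)² = 303² = 91809)
√(X(-310, -470) + r) + U(-513) = √(-469 + 91809) - 513 = √91340 - 513 = 2*√22835 - 513 = -513 + 2*√22835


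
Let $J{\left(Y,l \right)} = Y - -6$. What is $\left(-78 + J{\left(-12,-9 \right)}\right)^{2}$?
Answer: $7056$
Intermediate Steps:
$J{\left(Y,l \right)} = 6 + Y$ ($J{\left(Y,l \right)} = Y + 6 = 6 + Y$)
$\left(-78 + J{\left(-12,-9 \right)}\right)^{2} = \left(-78 + \left(6 - 12\right)\right)^{2} = \left(-78 - 6\right)^{2} = \left(-84\right)^{2} = 7056$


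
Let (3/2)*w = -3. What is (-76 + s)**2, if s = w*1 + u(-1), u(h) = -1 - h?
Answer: 6084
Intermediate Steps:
w = -2 (w = (2/3)*(-3) = -2)
s = -2 (s = -2*1 + (-1 - 1*(-1)) = -2 + (-1 + 1) = -2 + 0 = -2)
(-76 + s)**2 = (-76 - 2)**2 = (-78)**2 = 6084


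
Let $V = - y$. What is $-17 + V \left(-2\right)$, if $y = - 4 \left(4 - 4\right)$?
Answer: $-17$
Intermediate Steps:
$y = 0$ ($y = \left(-4\right) 0 = 0$)
$V = 0$ ($V = \left(-1\right) 0 = 0$)
$-17 + V \left(-2\right) = -17 + 0 \left(-2\right) = -17 + 0 = -17$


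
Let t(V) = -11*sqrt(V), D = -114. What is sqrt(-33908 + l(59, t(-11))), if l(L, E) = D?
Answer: I*sqrt(34022) ≈ 184.45*I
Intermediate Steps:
l(L, E) = -114
sqrt(-33908 + l(59, t(-11))) = sqrt(-33908 - 114) = sqrt(-34022) = I*sqrt(34022)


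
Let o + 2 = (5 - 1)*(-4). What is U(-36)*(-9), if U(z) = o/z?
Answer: -9/2 ≈ -4.5000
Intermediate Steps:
o = -18 (o = -2 + (5 - 1)*(-4) = -2 + 4*(-4) = -2 - 16 = -18)
U(z) = -18/z
U(-36)*(-9) = -18/(-36)*(-9) = -18*(-1/36)*(-9) = (1/2)*(-9) = -9/2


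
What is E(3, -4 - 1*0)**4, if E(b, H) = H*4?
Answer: 65536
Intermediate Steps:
E(b, H) = 4*H
E(3, -4 - 1*0)**4 = (4*(-4 - 1*0))**4 = (4*(-4 + 0))**4 = (4*(-4))**4 = (-16)**4 = 65536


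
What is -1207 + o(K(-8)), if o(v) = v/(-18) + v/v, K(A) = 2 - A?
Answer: -10859/9 ≈ -1206.6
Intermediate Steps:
o(v) = 1 - v/18 (o(v) = v*(-1/18) + 1 = -v/18 + 1 = 1 - v/18)
-1207 + o(K(-8)) = -1207 + (1 - (2 - 1*(-8))/18) = -1207 + (1 - (2 + 8)/18) = -1207 + (1 - 1/18*10) = -1207 + (1 - 5/9) = -1207 + 4/9 = -10859/9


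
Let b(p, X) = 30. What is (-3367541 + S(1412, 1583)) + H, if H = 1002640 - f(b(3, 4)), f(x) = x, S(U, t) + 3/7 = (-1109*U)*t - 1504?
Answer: -17368391596/7 ≈ -2.4812e+9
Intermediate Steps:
S(U, t) = -10531/7 - 1109*U*t (S(U, t) = -3/7 + ((-1109*U)*t - 1504) = -3/7 + (-1109*U*t - 1504) = -3/7 + (-1504 - 1109*U*t) = -10531/7 - 1109*U*t)
H = 1002610 (H = 1002640 - 1*30 = 1002640 - 30 = 1002610)
(-3367541 + S(1412, 1583)) + H = (-3367541 + (-10531/7 - 1109*1412*1583)) + 1002610 = (-3367541 + (-10531/7 - 2478832364)) + 1002610 = (-3367541 - 17351837079/7) + 1002610 = -17375409866/7 + 1002610 = -17368391596/7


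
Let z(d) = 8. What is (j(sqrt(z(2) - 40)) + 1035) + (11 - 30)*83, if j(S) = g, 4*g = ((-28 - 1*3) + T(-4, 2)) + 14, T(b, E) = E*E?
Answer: -2181/4 ≈ -545.25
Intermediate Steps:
T(b, E) = E**2
g = -13/4 (g = (((-28 - 1*3) + 2**2) + 14)/4 = (((-28 - 3) + 4) + 14)/4 = ((-31 + 4) + 14)/4 = (-27 + 14)/4 = (1/4)*(-13) = -13/4 ≈ -3.2500)
j(S) = -13/4
(j(sqrt(z(2) - 40)) + 1035) + (11 - 30)*83 = (-13/4 + 1035) + (11 - 30)*83 = 4127/4 - 19*83 = 4127/4 - 1577 = -2181/4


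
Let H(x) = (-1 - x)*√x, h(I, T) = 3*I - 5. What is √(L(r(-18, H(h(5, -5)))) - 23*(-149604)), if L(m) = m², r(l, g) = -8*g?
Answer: 2*√879583 ≈ 1875.7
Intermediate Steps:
h(I, T) = -5 + 3*I
H(x) = √x*(-1 - x)
√(L(r(-18, H(h(5, -5)))) - 23*(-149604)) = √((-8*√(-5 + 3*5)*(-1 - (-5 + 3*5)))² - 23*(-149604)) = √((-8*√(-5 + 15)*(-1 - (-5 + 15)))² + 3440892) = √((-8*√10*(-1 - 1*10))² + 3440892) = √((-8*√10*(-1 - 10))² + 3440892) = √((-8*√10*(-11))² + 3440892) = √((-(-88)*√10)² + 3440892) = √((88*√10)² + 3440892) = √(77440 + 3440892) = √3518332 = 2*√879583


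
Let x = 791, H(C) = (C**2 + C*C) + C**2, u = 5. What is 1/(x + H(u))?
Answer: 1/866 ≈ 0.0011547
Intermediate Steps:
H(C) = 3*C**2 (H(C) = (C**2 + C**2) + C**2 = 2*C**2 + C**2 = 3*C**2)
1/(x + H(u)) = 1/(791 + 3*5**2) = 1/(791 + 3*25) = 1/(791 + 75) = 1/866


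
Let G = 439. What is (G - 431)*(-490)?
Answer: -3920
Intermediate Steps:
(G - 431)*(-490) = (439 - 431)*(-490) = 8*(-490) = -3920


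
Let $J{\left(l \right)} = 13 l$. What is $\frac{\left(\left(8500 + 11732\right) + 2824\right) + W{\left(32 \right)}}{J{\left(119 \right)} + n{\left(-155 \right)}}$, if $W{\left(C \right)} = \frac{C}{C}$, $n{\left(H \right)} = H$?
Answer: $\frac{23057}{1392} \approx 16.564$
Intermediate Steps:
$W{\left(C \right)} = 1$
$\frac{\left(\left(8500 + 11732\right) + 2824\right) + W{\left(32 \right)}}{J{\left(119 \right)} + n{\left(-155 \right)}} = \frac{\left(\left(8500 + 11732\right) + 2824\right) + 1}{13 \cdot 119 - 155} = \frac{\left(20232 + 2824\right) + 1}{1547 - 155} = \frac{23056 + 1}{1392} = 23057 \cdot \frac{1}{1392} = \frac{23057}{1392}$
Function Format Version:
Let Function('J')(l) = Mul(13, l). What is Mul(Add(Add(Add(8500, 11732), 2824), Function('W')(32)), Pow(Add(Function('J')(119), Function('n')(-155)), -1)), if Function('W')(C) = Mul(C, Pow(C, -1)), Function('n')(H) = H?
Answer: Rational(23057, 1392) ≈ 16.564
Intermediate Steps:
Function('W')(C) = 1
Mul(Add(Add(Add(8500, 11732), 2824), Function('W')(32)), Pow(Add(Function('J')(119), Function('n')(-155)), -1)) = Mul(Add(Add(Add(8500, 11732), 2824), 1), Pow(Add(Mul(13, 119), -155), -1)) = Mul(Add(Add(20232, 2824), 1), Pow(Add(1547, -155), -1)) = Mul(Add(23056, 1), Pow(1392, -1)) = Mul(23057, Rational(1, 1392)) = Rational(23057, 1392)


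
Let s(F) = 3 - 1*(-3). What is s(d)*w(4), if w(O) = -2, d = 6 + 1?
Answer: -12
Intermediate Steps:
d = 7
s(F) = 6 (s(F) = 3 + 3 = 6)
s(d)*w(4) = 6*(-2) = -12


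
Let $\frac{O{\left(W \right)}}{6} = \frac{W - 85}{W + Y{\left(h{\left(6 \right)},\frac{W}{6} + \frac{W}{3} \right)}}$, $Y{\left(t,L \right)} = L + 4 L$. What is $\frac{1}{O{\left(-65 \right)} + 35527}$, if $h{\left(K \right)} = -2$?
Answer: $\frac{91}{3233317} \approx 2.8144 \cdot 10^{-5}$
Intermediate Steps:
$Y{\left(t,L \right)} = 5 L$
$O{\left(W \right)} = \frac{12 \left(-85 + W\right)}{7 W}$ ($O{\left(W \right)} = 6 \frac{W - 85}{W + 5 \left(\frac{W}{6} + \frac{W}{3}\right)} = 6 \frac{-85 + W}{W + 5 \left(W \frac{1}{6} + W \frac{1}{3}\right)} = 6 \frac{-85 + W}{W + 5 \left(\frac{W}{6} + \frac{W}{3}\right)} = 6 \frac{-85 + W}{W + 5 \frac{W}{2}} = 6 \frac{-85 + W}{W + \frac{5 W}{2}} = 6 \frac{-85 + W}{\frac{7}{2} W} = 6 \left(-85 + W\right) \frac{2}{7 W} = 6 \frac{2 \left(-85 + W\right)}{7 W} = \frac{12 \left(-85 + W\right)}{7 W}$)
$\frac{1}{O{\left(-65 \right)} + 35527} = \frac{1}{\frac{12 \left(-85 - 65\right)}{7 \left(-65\right)} + 35527} = \frac{1}{\frac{12}{7} \left(- \frac{1}{65}\right) \left(-150\right) + 35527} = \frac{1}{\frac{360}{91} + 35527} = \frac{1}{\frac{3233317}{91}} = \frac{91}{3233317}$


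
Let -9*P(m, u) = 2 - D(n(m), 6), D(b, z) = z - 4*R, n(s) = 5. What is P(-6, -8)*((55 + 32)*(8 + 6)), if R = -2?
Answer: 1624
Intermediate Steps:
D(b, z) = 8 + z (D(b, z) = z - 4*(-2) = z + 8 = 8 + z)
P(m, u) = 4/3 (P(m, u) = -(2 - (8 + 6))/9 = -(2 - 1*14)/9 = -(2 - 14)/9 = -⅑*(-12) = 4/3)
P(-6, -8)*((55 + 32)*(8 + 6)) = 4*((55 + 32)*(8 + 6))/3 = 4*(87*14)/3 = (4/3)*1218 = 1624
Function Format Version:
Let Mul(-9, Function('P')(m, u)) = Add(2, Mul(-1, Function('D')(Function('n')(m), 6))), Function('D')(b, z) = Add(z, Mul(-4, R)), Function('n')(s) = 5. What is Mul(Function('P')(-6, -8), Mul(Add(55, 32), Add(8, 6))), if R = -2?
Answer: 1624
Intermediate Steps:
Function('D')(b, z) = Add(8, z) (Function('D')(b, z) = Add(z, Mul(-4, -2)) = Add(z, 8) = Add(8, z))
Function('P')(m, u) = Rational(4, 3) (Function('P')(m, u) = Mul(Rational(-1, 9), Add(2, Mul(-1, Add(8, 6)))) = Mul(Rational(-1, 9), Add(2, Mul(-1, 14))) = Mul(Rational(-1, 9), Add(2, -14)) = Mul(Rational(-1, 9), -12) = Rational(4, 3))
Mul(Function('P')(-6, -8), Mul(Add(55, 32), Add(8, 6))) = Mul(Rational(4, 3), Mul(Add(55, 32), Add(8, 6))) = Mul(Rational(4, 3), Mul(87, 14)) = Mul(Rational(4, 3), 1218) = 1624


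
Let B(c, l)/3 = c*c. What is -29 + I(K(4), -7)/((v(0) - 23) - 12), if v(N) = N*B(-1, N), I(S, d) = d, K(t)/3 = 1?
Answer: -144/5 ≈ -28.800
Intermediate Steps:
K(t) = 3 (K(t) = 3*1 = 3)
B(c, l) = 3*c**2 (B(c, l) = 3*(c*c) = 3*c**2)
v(N) = 3*N (v(N) = N*(3*(-1)**2) = N*(3*1) = N*3 = 3*N)
-29 + I(K(4), -7)/((v(0) - 23) - 12) = -29 - 7/((3*0 - 23) - 12) = -29 - 7/((0 - 23) - 12) = -29 - 7/(-23 - 12) = -29 - 7/(-35) = -29 - 7*(-1/35) = -29 + 1/5 = -144/5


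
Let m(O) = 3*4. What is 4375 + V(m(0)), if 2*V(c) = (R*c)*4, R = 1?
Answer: 4399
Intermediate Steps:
m(O) = 12
V(c) = 2*c (V(c) = ((1*c)*4)/2 = (c*4)/2 = (4*c)/2 = 2*c)
4375 + V(m(0)) = 4375 + 2*12 = 4375 + 24 = 4399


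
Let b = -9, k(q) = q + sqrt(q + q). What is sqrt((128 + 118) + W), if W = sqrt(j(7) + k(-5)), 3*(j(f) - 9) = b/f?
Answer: sqrt(12054 + 7*sqrt(7)*sqrt(25 + 7*I*sqrt(10)))/7 ≈ 15.749 + 0.024579*I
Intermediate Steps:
k(q) = q + sqrt(2)*sqrt(q) (k(q) = q + sqrt(2*q) = q + sqrt(2)*sqrt(q))
j(f) = 9 - 3/f (j(f) = 9 + (-9/f)/3 = 9 - 3/f)
W = sqrt(25/7 + I*sqrt(10)) (W = sqrt((9 - 3/7) + (-5 + sqrt(2)*sqrt(-5))) = sqrt((9 - 3*1/7) + (-5 + sqrt(2)*(I*sqrt(5)))) = sqrt((9 - 3/7) + (-5 + I*sqrt(10))) = sqrt(60/7 + (-5 + I*sqrt(10))) = sqrt(25/7 + I*sqrt(10)) ≈ 2.0423 + 0.77421*I)
sqrt((128 + 118) + W) = sqrt((128 + 118) + sqrt(175 + 49*I*sqrt(10))/7) = sqrt(246 + sqrt(175 + 49*I*sqrt(10))/7)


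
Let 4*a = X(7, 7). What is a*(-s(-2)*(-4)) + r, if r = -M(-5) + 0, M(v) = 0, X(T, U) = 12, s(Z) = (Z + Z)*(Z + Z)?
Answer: 192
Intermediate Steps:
s(Z) = 4*Z**2 (s(Z) = (2*Z)*(2*Z) = 4*Z**2)
a = 3 (a = (1/4)*12 = 3)
r = 0 (r = -1*0 + 0 = 0 + 0 = 0)
a*(-s(-2)*(-4)) + r = 3*(-4*(-2)**2*(-4)) + 0 = 3*(-4*4*(-4)) + 0 = 3*(-1*16*(-4)) + 0 = 3*(-16*(-4)) + 0 = 3*64 + 0 = 192 + 0 = 192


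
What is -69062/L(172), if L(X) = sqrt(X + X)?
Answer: -34531*sqrt(86)/86 ≈ -3723.6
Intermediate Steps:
L(X) = sqrt(2)*sqrt(X) (L(X) = sqrt(2*X) = sqrt(2)*sqrt(X))
-69062/L(172) = -69062*sqrt(86)/172 = -34531*sqrt(86)/86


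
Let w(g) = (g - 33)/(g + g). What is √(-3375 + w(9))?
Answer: I*√30387/3 ≈ 58.106*I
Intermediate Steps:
w(g) = (-33 + g)/(2*g) (w(g) = (-33 + g)/((2*g)) = (-33 + g)*(1/(2*g)) = (-33 + g)/(2*g))
√(-3375 + w(9)) = √(-3375 + (½)*(-33 + 9)/9) = √(-3375 + (½)*(⅑)*(-24)) = √(-3375 - 4/3) = √(-10129/3) = I*√30387/3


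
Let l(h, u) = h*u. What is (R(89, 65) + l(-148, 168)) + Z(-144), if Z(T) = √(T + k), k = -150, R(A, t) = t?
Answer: -24799 + 7*I*√6 ≈ -24799.0 + 17.146*I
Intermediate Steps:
Z(T) = √(-150 + T) (Z(T) = √(T - 150) = √(-150 + T))
(R(89, 65) + l(-148, 168)) + Z(-144) = (65 - 148*168) + √(-150 - 144) = (65 - 24864) + √(-294) = -24799 + 7*I*√6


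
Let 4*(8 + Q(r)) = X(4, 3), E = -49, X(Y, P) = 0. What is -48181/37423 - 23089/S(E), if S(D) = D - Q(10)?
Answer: 862084226/1534343 ≈ 561.86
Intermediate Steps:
Q(r) = -8 (Q(r) = -8 + (¼)*0 = -8 + 0 = -8)
S(D) = 8 + D (S(D) = D - 1*(-8) = D + 8 = 8 + D)
-48181/37423 - 23089/S(E) = -48181/37423 - 23089/(8 - 49) = -48181*1/37423 - 23089/(-41) = -48181/37423 - 23089*(-1/41) = -48181/37423 + 23089/41 = 862084226/1534343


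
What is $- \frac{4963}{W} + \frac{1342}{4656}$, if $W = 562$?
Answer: $- \frac{5588381}{654168} \approx -8.5427$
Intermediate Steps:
$- \frac{4963}{W} + \frac{1342}{4656} = - \frac{4963}{562} + \frac{1342}{4656} = \left(-4963\right) \frac{1}{562} + 1342 \cdot \frac{1}{4656} = - \frac{4963}{562} + \frac{671}{2328} = - \frac{5588381}{654168}$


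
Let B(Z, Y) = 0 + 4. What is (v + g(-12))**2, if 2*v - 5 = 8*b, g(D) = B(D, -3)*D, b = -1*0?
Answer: 8281/4 ≈ 2070.3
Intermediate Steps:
B(Z, Y) = 4
b = 0
g(D) = 4*D
v = 5/2 (v = 5/2 + (8*0)/2 = 5/2 + (1/2)*0 = 5/2 + 0 = 5/2 ≈ 2.5000)
(v + g(-12))**2 = (5/2 + 4*(-12))**2 = (5/2 - 48)**2 = (-91/2)**2 = 8281/4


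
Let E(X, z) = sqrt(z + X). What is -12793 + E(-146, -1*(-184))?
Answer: -12793 + sqrt(38) ≈ -12787.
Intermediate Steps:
E(X, z) = sqrt(X + z)
-12793 + E(-146, -1*(-184)) = -12793 + sqrt(-146 - 1*(-184)) = -12793 + sqrt(-146 + 184) = -12793 + sqrt(38)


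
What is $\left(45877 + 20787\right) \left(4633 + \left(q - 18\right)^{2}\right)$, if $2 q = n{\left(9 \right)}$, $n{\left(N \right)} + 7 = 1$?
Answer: $338253136$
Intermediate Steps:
$n{\left(N \right)} = -6$ ($n{\left(N \right)} = -7 + 1 = -6$)
$q = -3$ ($q = \frac{1}{2} \left(-6\right) = -3$)
$\left(45877 + 20787\right) \left(4633 + \left(q - 18\right)^{2}\right) = \left(45877 + 20787\right) \left(4633 + \left(-3 - 18\right)^{2}\right) = 66664 \left(4633 + \left(-21\right)^{2}\right) = 66664 \left(4633 + 441\right) = 66664 \cdot 5074 = 338253136$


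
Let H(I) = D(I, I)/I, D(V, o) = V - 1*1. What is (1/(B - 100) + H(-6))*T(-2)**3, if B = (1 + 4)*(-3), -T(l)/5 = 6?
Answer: -719100/23 ≈ -31265.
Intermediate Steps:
D(V, o) = -1 + V (D(V, o) = V - 1 = -1 + V)
T(l) = -30 (T(l) = -5*6 = -30)
B = -15 (B = 5*(-3) = -15)
H(I) = (-1 + I)/I
(1/(B - 100) + H(-6))*T(-2)**3 = (1/(-15 - 100) + (-1 - 6)/(-6))*(-30)**3 = (1/(-115) - 1/6*(-7))*(-27000) = (-1/115 + 7/6)*(-27000) = (799/690)*(-27000) = -719100/23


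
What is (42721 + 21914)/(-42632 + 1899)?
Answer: -64635/40733 ≈ -1.5868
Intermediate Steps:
(42721 + 21914)/(-42632 + 1899) = 64635/(-40733) = 64635*(-1/40733) = -64635/40733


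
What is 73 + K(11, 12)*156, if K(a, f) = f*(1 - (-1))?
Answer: 3817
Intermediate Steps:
K(a, f) = 2*f (K(a, f) = f*(1 - 1*(-1)) = f*(1 + 1) = f*2 = 2*f)
73 + K(11, 12)*156 = 73 + (2*12)*156 = 73 + 24*156 = 73 + 3744 = 3817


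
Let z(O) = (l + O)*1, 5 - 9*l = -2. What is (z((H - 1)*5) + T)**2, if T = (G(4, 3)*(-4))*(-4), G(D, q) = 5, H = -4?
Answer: 252004/81 ≈ 3111.2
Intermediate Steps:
l = 7/9 (l = 5/9 - 1/9*(-2) = 5/9 + 2/9 = 7/9 ≈ 0.77778)
z(O) = 7/9 + O (z(O) = (7/9 + O)*1 = 7/9 + O)
T = 80 (T = (5*(-4))*(-4) = -20*(-4) = 80)
(z((H - 1)*5) + T)**2 = ((7/9 + (-4 - 1)*5) + 80)**2 = ((7/9 - 5*5) + 80)**2 = ((7/9 - 25) + 80)**2 = (-218/9 + 80)**2 = (502/9)**2 = 252004/81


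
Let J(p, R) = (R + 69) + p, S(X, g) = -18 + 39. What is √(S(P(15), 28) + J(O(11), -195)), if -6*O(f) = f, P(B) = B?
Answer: I*√3846/6 ≈ 10.336*I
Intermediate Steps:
S(X, g) = 21
O(f) = -f/6
J(p, R) = 69 + R + p (J(p, R) = (69 + R) + p = 69 + R + p)
√(S(P(15), 28) + J(O(11), -195)) = √(21 + (69 - 195 - ⅙*11)) = √(21 + (69 - 195 - 11/6)) = √(21 - 767/6) = √(-641/6) = I*√3846/6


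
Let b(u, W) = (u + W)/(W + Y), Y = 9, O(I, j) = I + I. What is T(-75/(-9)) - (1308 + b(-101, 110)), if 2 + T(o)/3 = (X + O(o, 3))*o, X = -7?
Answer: -382850/357 ≈ -1072.4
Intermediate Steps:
O(I, j) = 2*I
b(u, W) = (W + u)/(9 + W) (b(u, W) = (u + W)/(W + 9) = (W + u)/(9 + W))
T(o) = -6 + 3*o*(-7 + 2*o) (T(o) = -6 + 3*((-7 + 2*o)*o) = -6 + 3*(o*(-7 + 2*o)) = -6 + 3*o*(-7 + 2*o))
T(-75/(-9)) - (1308 + b(-101, 110)) = (-6 - (-1575)/(-9) + 6*(-75/(-9))²) - (1308 + (110 - 101)/(9 + 110)) = (-6 - (-1575)*(-1)/9 + 6*(-75*(-⅑))²) - (1308 + 9/119) = (-6 - 21*25/3 + 6*(25/3)²) - (1308 + (1/119)*9) = (-6 - 175 + 6*(625/9)) - (1308 + 9/119) = (-6 - 175 + 1250/3) - 1*155661/119 = 707/3 - 155661/119 = -382850/357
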